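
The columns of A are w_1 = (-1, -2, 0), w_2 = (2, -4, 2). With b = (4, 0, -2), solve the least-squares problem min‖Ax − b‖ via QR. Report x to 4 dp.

x = (-1.4286, 0.5238)

e_1 = w_1/‖w_1‖ = (-1, -2, 0)/2.2361 = (-0.4472, -0.8944, 0.0000).
r_{12} = e_1·w_2 = 2.6833.
u_2 = w_2 − 2.6833·e_1 = (3.2000, -1.6000, 2.0000).
‖u_2‖ = 4.0988, so e_2 = (0.7807, -0.3904, 0.4880).
Qᵀb = (-1.7889, 2.1470).
Back-substitute: x_2 = 2.1470/4.0988 = 0.5238.
x_1 = (-1.7889 − 2.6833·0.5238)/2.2361 = -1.4286.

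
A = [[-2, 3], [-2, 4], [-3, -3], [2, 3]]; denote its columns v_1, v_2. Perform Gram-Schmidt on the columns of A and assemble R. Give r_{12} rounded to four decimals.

r_{12} = 0.2182

q_1 = v_1/‖v_1‖ = (-2, -2, -3, 2)/4.5826 = (-0.4364, -0.4364, -0.6547, 0.4364).
r_{12} = q_1·v_2 = 0.2182.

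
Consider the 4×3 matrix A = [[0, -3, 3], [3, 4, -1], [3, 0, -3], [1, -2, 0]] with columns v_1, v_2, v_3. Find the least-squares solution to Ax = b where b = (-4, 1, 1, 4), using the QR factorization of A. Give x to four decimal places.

v_1 = (0, 3, 3, 1); ‖v_1‖ = 4.3589, so e_1 = (0.0000, 0.6882, 0.6882, 0.2294).
e_1·v_2 = 0.0000·(-3) + 0.6882·4 + 0.6882·0 + 0.2294·(-2) = 2.2942.
u_2 = v_2 − 2.2942·e_1 = (-3.0000, 2.4211, -1.5789, -2.5263).
‖u_2‖ = 4.8720, so e_2 = (-0.6158, 0.4969, -0.3241, -0.5185).
e_1·v_3 = 0.0000·3 + 0.6882·(-1) + 0.6882·(-3) + 0.2294·0 = -2.7530; e_2·v_3 = (-0.6158)·3 + 0.4969·(-1) + (-0.3241)·(-3) + (-0.5185)·0 = -1.3720.
u_3 = v_3 + 2.7530·e_1 + 1.3720·e_2 = (2.1552, 1.5765, -1.5499, -0.0798).
‖u_3‖ = 3.0885, so e_3 = (0.6978, 0.5104, -0.5018, -0.0258).
Qᵀb = (2.2942, 0.5617, -2.8860).
Back-substitute: x_3 = -2.8860/3.0885 = -0.9344.
x_2 = (0.5617 + 1.3720·(-0.9344))/4.8720 = -0.1478.
x_1 = (2.2942 − 2.2942·(-0.1478) + 2.7530·(-0.9344))/4.3589 = 0.0139.

x = (0.0139, -0.1478, -0.9344)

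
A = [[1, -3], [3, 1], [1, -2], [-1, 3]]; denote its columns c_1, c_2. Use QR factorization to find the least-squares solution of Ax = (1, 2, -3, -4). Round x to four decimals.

q_1 = c_1/‖c_1‖ = (1, 3, 1, -1)/3.4641 = (0.2887, 0.8660, 0.2887, -0.2887).
r_{12} = q_1·c_2 = -1.4434.
u_2 = c_2 + 1.4434·q_1 = (-2.5833, 2.2500, -1.5833, 2.5833).
‖u_2‖ = 4.5735, so q_2 = (-0.5649, 0.4920, -0.3462, 0.5649).
Qᵀb = (2.3094, -0.8017).
Back-substitute: x_2 = -0.8017/4.5735 = -0.1753.
x_1 = (2.3094 + 1.4434·(-0.1753))/3.4641 = 0.5936.

x = (0.5936, -0.1753)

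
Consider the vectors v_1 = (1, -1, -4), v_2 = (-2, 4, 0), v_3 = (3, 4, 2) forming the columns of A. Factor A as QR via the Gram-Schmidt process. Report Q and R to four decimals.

Q = [[0.2357, -0.3928, 0.8889], [-0.2357, 0.8642, 0.4444], [-0.9428, -0.3143, 0.1111]], R = [[4.2426, -1.4142, -2.1213], [0.0000, 4.2426, 1.6499], [0.0000, 0.0000, 4.6667]]

v_1 = (1, -1, -4); ‖v_1‖ = 4.2426, so e_1 = (0.2357, -0.2357, -0.9428).
e_1·v_2 = 0.2357·(-2) + (-0.2357)·4 + (-0.9428)·0 = -1.4142.
u_2 = v_2 + 1.4142·e_1 = (-1.6667, 3.6667, -1.3333).
‖u_2‖ = 4.2426, so e_2 = (-0.3928, 0.8642, -0.3143).
e_1·v_3 = 0.2357·3 + (-0.2357)·4 + (-0.9428)·2 = -2.1213; e_2·v_3 = (-0.3928)·3 + 0.8642·4 + (-0.3143)·2 = 1.6499.
u_3 = v_3 + 2.1213·e_1 − 1.6499·e_2 = (4.1481, 2.0741, 0.5185).
‖u_3‖ = 4.6667, so e_3 = (0.8889, 0.4444, 0.1111).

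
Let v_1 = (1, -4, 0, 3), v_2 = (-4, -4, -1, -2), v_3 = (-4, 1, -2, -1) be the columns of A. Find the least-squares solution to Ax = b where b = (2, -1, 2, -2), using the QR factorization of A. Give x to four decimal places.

x = (-0.6899, 0.6174, -1.2940)

v_1 = (1, -4, 0, 3); ‖v_1‖ = 5.0990, so q_1 = (0.1961, -0.7845, 0.0000, 0.5883).
q_1·v_2 = 0.1961·(-4) + (-0.7845)·(-4) + 0.0000·(-1) + 0.5883·(-2) = 1.1767.
u_2 = v_2 − 1.1767·q_1 = (-4.2308, -3.0769, -1.0000, -2.6923).
‖u_2‖ = 5.9679, so q_2 = (-0.7089, -0.5156, -0.1676, -0.4511).
q_1·v_3 = 0.1961·(-4) + (-0.7845)·1 + 0.0000·(-2) + 0.5883·(-1) = -2.1573; q_2·v_3 = (-0.7089)·(-4) + (-0.5156)·1 + (-0.1676)·(-2) + (-0.4511)·(-1) = 3.1064.
u_3 = v_3 + 2.1573·q_1 − 3.1064·q_2 = (-1.3747, 0.9093, -1.4795, 1.6706).
‖u_3‖ = 2.7743, so q_3 = (-0.4955, 0.3278, -0.5333, 0.6022).
Qᵀb = (0.0000, -0.3351, -3.5898).
Back-substitute: x_3 = -3.5898/2.7743 = -1.2940.
x_2 = (-0.3351 − 3.1064·(-1.2940))/5.9679 = 0.6174.
x_1 = (0.0000 − 1.1767·0.6174 + 2.1573·(-1.2940))/5.0990 = -0.6899.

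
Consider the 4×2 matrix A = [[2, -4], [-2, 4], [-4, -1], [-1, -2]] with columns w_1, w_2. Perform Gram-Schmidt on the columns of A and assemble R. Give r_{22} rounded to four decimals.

r_{22} = 5.7446

q_1 = w_1/‖w_1‖ = (2, -2, -4, -1)/5.0000 = (0.4000, -0.4000, -0.8000, -0.2000).
r_{12} = q_1·w_2 = -2.0000.
u_2 = w_2 + 2.0000·q_1 = (-3.2000, 3.2000, -2.6000, -2.4000).
r_{22} = ‖u_2‖ = 5.7446.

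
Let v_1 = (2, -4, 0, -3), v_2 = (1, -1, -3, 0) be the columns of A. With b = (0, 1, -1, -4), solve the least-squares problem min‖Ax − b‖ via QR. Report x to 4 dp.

v_1 = (2, -4, 0, -3); ‖v_1‖ = 5.3852, so q_1 = (0.3714, -0.7428, 0.0000, -0.5571).
q_1·v_2 = 0.3714·1 + (-0.7428)·(-1) + 0.0000·(-3) + (-0.5571)·0 = 1.1142.
u_2 = v_2 − 1.1142·q_1 = (0.5862, -0.1724, -3.0000, 0.6207).
‖u_2‖ = 3.1239, so q_2 = (0.1877, -0.0552, -0.9603, 0.1987).
Qᵀb = (1.4856, 0.1104).
Back-substitute: x_2 = 0.1104/3.1239 = 0.0353.
x_1 = (1.4856 − 1.1142·0.0353)/5.3852 = 0.2686.

x = (0.2686, 0.0353)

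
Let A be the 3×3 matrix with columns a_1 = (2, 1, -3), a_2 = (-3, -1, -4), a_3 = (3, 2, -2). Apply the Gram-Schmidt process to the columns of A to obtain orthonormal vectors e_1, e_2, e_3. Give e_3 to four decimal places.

e_3 = (-0.3802, 0.9233, 0.0543)

a_1 = (2, 1, -3); ‖a_1‖ = 3.7417, so e_1 = (0.5345, 0.2673, -0.8018).
e_1·a_2 = 0.5345·(-3) + 0.2673·(-1) + (-0.8018)·(-4) = 1.3363.
u_2 = a_2 − 1.3363·e_1 = (-3.7143, -1.3571, -2.9286).
‖u_2‖ = 4.9208, so e_2 = (-0.7548, -0.2758, -0.5951).
e_1·a_3 = 0.5345·3 + 0.2673·2 + (-0.8018)·(-2) = 3.7417; e_2·a_3 = (-0.7548)·3 + (-0.2758)·2 + (-0.5951)·(-2) = -1.6258.
u_3 = a_3 − 3.7417·e_1 + 1.6258·e_2 = (-0.2271, 0.5516, 0.0324).
‖u_3‖ = 0.5974, so e_3 = (-0.3802, 0.9233, 0.0543).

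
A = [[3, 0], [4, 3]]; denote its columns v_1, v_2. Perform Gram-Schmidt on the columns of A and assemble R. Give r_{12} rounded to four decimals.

r_{12} = 2.4000

q_1 = v_1/‖v_1‖ = (3, 4)/5.0000 = (0.6000, 0.8000).
r_{12} = q_1·v_2 = 2.4000.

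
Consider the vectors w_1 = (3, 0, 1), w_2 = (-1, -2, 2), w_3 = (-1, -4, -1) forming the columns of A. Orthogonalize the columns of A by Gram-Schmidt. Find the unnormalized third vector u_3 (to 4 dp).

u_3 = (0.7191, -2.5169, -2.1573)

w_1 = (3, 0, 1); ‖w_1‖ = 3.1623, so q_1 = (0.9487, 0.0000, 0.3162).
q_1·w_2 = 0.9487·(-1) + 0.0000·(-2) + 0.3162·2 = -0.3162.
u_2 = w_2 + 0.3162·q_1 = (-0.7000, -2.0000, 2.1000).
‖u_2‖ = 2.9833, so q_2 = (-0.2346, -0.6704, 0.7039).
q_1·w_3 = 0.9487·(-1) + 0.0000·(-4) + 0.3162·(-1) = -1.2649; q_2·w_3 = (-0.2346)·(-1) + (-0.6704)·(-4) + 0.7039·(-1) = 2.2123.
u_3 = w_3 + 1.2649·q_1 − 2.2123·q_2 = (0.7191, -2.5169, -2.1573).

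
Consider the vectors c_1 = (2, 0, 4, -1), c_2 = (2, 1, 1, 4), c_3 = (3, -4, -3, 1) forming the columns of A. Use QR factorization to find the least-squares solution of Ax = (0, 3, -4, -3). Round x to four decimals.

e_1 = c_1/‖c_1‖ = (2, 0, 4, -1)/4.5826 = (0.4364, 0.0000, 0.8729, -0.2182).
r_{12} = e_1·c_2 = 0.8729.
u_2 = c_2 − 0.8729·e_1 = (1.6190, 1.0000, 0.2381, 4.1905).
‖u_2‖ = 4.6085, so e_2 = (0.3513, 0.2170, 0.0517, 0.9093).
r_{13} = e_1·c_3 = -1.5275; r_{23} = e_2·c_3 = 0.9403.
u_3 = c_3 + 1.5275·e_1 − 0.9403·e_2 = (3.3363, -4.2040, -1.7152, -0.1883).
‖u_3‖ = 5.6376, so e_3 = (0.5918, -0.7457, -0.3043, -0.0334).
Qᵀb = (-2.8368, -2.2836, -0.9199).
Back-substitute: x_3 = -0.9199/5.6376 = -0.1632.
x_2 = (-2.2836 − 0.9403·(-0.1632))/4.6085 = -0.4622.
x_1 = (-2.8368 − 0.8729·(-0.4622) + 1.5275·(-0.1632))/4.5826 = -0.5854.

x = (-0.5854, -0.4622, -0.1632)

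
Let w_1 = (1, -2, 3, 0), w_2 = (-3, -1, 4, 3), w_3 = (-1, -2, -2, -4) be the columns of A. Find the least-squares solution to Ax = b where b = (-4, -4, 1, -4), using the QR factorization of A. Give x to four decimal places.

x = (0.1704, 0.8474, 1.5689)

e_1 = w_1/‖w_1‖ = (1, -2, 3, 0)/3.7417 = (0.2673, -0.5345, 0.8018, 0.0000).
r_{12} = e_1·w_2 = 2.9399.
u_2 = w_2 − 2.9399·e_1 = (-3.7857, 0.5714, 1.6429, 3.0000).
‖u_2‖ = 5.1339, so e_2 = (-0.7374, 0.1113, 0.3200, 0.5843).
r_{13} = e_1·w_3 = -0.8018; r_{23} = e_2·w_3 = -2.4626.
u_3 = w_3 + 0.8018·e_1 + 2.4626·e_2 = (-2.6016, -2.1545, -0.5691, -2.5610).
‖u_3‖ = 4.2770, so e_3 = (-0.6083, -0.5037, -0.1331, -0.5988).
Qᵀb = (1.8708, 0.4870, 6.7101).
Back-substitute: x_3 = 6.7101/4.2770 = 1.5689.
x_2 = (0.4870 + 2.4626·1.5689)/5.1339 = 0.8474.
x_1 = (1.8708 − 2.9399·0.8474 + 0.8018·1.5689)/3.7417 = 0.1704.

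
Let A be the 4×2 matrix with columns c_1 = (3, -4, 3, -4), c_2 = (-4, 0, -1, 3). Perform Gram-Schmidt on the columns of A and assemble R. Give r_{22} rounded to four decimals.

c_1 = (3, -4, 3, -4); ‖c_1‖ = 7.0711, so q_1 = (0.4243, -0.5657, 0.4243, -0.5657).
q_1·c_2 = 0.4243·(-4) + (-0.5657)·0 + 0.4243·(-1) + (-0.5657)·3 = -3.8184.
u_2 = c_2 + 3.8184·q_1 = (-2.3800, -2.1600, 0.6200, 0.8400).
r_{22} = ‖u_2‖ = 3.3793.

r_{22} = 3.3793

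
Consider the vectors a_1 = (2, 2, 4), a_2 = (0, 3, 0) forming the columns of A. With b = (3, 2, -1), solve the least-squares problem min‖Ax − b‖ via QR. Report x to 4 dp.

a_1 = (2, 2, 4); ‖a_1‖ = 4.8990, so q_1 = (0.4082, 0.4082, 0.8165).
q_1·a_2 = 0.4082·0 + 0.4082·3 + 0.8165·0 = 1.2247.
u_2 = a_2 − 1.2247·q_1 = (-0.5000, 2.5000, -1.0000).
‖u_2‖ = 2.7386, so q_2 = (-0.1826, 0.9129, -0.3651).
Qᵀb = (1.2247, 1.6432).
Back-substitute: x_2 = 1.6432/2.7386 = 0.6000.
x_1 = (1.2247 − 1.2247·0.6000)/4.8990 = 0.1000.

x = (0.1000, 0.6000)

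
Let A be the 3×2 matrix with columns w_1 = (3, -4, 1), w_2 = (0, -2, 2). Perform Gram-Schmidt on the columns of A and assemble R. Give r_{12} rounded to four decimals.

q_1 = w_1/‖w_1‖ = (3, -4, 1)/5.0990 = (0.5883, -0.7845, 0.1961).
r_{12} = q_1·w_2 = 1.9612.

r_{12} = 1.9612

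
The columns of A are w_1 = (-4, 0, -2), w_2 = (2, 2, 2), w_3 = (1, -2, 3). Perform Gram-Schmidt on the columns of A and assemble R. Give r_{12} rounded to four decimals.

w_1 = (-4, 0, -2); ‖w_1‖ = 4.4721, so q_1 = (-0.8944, 0.0000, -0.4472).
r_{12} = q_1·w_2 = -2.6833.

r_{12} = -2.6833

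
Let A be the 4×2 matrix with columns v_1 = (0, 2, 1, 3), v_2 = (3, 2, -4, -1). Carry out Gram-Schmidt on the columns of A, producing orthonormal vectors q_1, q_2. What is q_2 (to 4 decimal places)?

v_1 = (0, 2, 1, 3); ‖v_1‖ = 3.7417, so q_1 = (0.0000, 0.5345, 0.2673, 0.8018).
q_1·v_2 = 0.0000·3 + 0.5345·2 + 0.2673·(-4) + 0.8018·(-1) = -0.8018.
u_2 = v_2 + 0.8018·q_1 = (3.0000, 2.4286, -3.7857, -0.3571).
‖u_2‖ = 5.4182, so q_2 = (0.5537, 0.4482, -0.6987, -0.0659).

q_2 = (0.5537, 0.4482, -0.6987, -0.0659)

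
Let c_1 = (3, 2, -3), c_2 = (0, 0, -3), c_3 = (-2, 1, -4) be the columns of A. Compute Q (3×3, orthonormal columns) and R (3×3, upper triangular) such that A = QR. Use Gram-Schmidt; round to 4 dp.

c_1 = (3, 2, -3); ‖c_1‖ = 4.6904, so q_1 = (0.6396, 0.4264, -0.6396).
q_1·c_2 = 0.6396·0 + 0.4264·0 + (-0.6396)·(-3) = 1.9188.
u_2 = c_2 − 1.9188·q_1 = (-1.2273, -0.8182, -1.7727).
‖u_2‖ = 2.3061, so q_2 = (-0.5322, -0.3548, -0.7687).
q_1·c_3 = 0.6396·(-2) + 0.4264·1 + (-0.6396)·(-4) = 1.7056; q_2·c_3 = (-0.5322)·(-2) + (-0.3548)·1 + (-0.7687)·(-4) = 3.7844.
u_3 = c_3 − 1.7056·q_1 − 3.7844·q_2 = (-1.0769, 1.6154, 0.0000).
‖u_3‖ = 1.9415, so q_3 = (-0.5547, 0.8321, 0.0000).

Q = [[0.6396, -0.5322, -0.5547], [0.4264, -0.3548, 0.8321], [-0.6396, -0.7687, 0.0000]], R = [[4.6904, 1.9188, 1.7056], [0.0000, 2.3061, 3.7844], [0.0000, 0.0000, 1.9415]]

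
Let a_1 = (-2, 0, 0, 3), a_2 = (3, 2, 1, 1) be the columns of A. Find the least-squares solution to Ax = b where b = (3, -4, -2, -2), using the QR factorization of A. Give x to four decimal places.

x = (-1.0161, -0.4032)

a_1 = (-2, 0, 0, 3); ‖a_1‖ = 3.6056, so e_1 = (-0.5547, 0.0000, 0.0000, 0.8321).
e_1·a_2 = (-0.5547)·3 + 0.0000·2 + 0.0000·1 + 0.8321·1 = -0.8321.
u_2 = a_2 + 0.8321·e_1 = (2.5385, 2.0000, 1.0000, 1.6923).
‖u_2‖ = 3.7826, so e_2 = (0.6711, 0.5287, 0.2644, 0.4474).
Qᵀb = (-3.3282, -1.5252).
Back-substitute: x_2 = -1.5252/3.7826 = -0.4032.
x_1 = (-3.3282 + 0.8321·(-0.4032))/3.6056 = -1.0161.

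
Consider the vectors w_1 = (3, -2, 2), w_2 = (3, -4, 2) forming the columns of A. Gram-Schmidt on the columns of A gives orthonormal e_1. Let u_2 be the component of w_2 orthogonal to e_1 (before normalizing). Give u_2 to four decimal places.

u_2 = (-0.7059, -1.5294, -0.4706)

w_1 = (3, -2, 2); ‖w_1‖ = 4.1231, so e_1 = (0.7276, -0.4851, 0.4851).
e_1·w_2 = 0.7276·3 + (-0.4851)·(-4) + 0.4851·2 = 5.0932.
u_2 = w_2 − 5.0932·e_1 = (-0.7059, -1.5294, -0.4706).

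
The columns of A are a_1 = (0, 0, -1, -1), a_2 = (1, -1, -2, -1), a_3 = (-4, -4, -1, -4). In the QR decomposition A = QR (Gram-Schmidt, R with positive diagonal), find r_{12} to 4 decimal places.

a_1 = (0, 0, -1, -1); ‖a_1‖ = 1.4142, so e_1 = (0.0000, 0.0000, -0.7071, -0.7071).
r_{12} = e_1·a_2 = 2.1213.

r_{12} = 2.1213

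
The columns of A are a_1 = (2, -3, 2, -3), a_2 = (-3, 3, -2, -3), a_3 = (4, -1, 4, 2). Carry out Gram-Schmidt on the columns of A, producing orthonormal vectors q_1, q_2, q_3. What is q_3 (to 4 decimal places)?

q_3 = (0.3374, 0.6995, 0.6274, -0.0562)

a_1 = (2, -3, 2, -3); ‖a_1‖ = 5.0990, so q_1 = (0.3922, -0.5883, 0.3922, -0.5883).
q_1·a_2 = 0.3922·(-3) + (-0.5883)·3 + 0.3922·(-2) + (-0.5883)·(-3) = -1.9612.
u_2 = a_2 + 1.9612·q_1 = (-2.2308, 1.8462, -1.2308, -4.1538).
‖u_2‖ = 5.2109, so q_2 = (-0.4281, 0.3543, -0.2362, -0.7971).
q_1·a_3 = 0.3922·4 + (-0.5883)·(-1) + 0.3922·4 + (-0.5883)·2 = 2.5495; q_2·a_3 = (-0.4281)·4 + 0.3543·(-1) + (-0.2362)·4 + (-0.7971)·2 = -4.6057.
u_3 = a_3 − 2.5495·q_1 + 4.6057·q_2 = (1.0283, 2.1317, 1.9122, -0.1714).
‖u_3‖ = 3.0475, so q_3 = (0.3374, 0.6995, 0.6274, -0.0562).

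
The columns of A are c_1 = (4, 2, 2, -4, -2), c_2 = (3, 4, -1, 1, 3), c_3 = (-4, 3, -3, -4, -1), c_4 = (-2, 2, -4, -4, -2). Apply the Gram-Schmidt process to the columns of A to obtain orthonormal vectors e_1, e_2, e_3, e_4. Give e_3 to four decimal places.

e_1 = c_1/‖c_1‖ = (4, 2, 2, -4, -2)/6.6332 = (0.6030, 0.3015, 0.3015, -0.6030, -0.3015).
r_{12} = e_1·c_2 = 1.2060.
u_2 = c_2 − 1.2060·e_1 = (2.2727, 3.6364, -1.3636, 1.7273, 3.3636).
‖u_2‖ = 5.8775, so e_2 = (0.3867, 0.6187, -0.2320, 0.2939, 0.5723).
r_{13} = e_1·c_3 = 0.3015; r_{23} = e_2·c_3 = -0.7424.
u_3 = c_3 − 0.3015·e_1 + 0.7424·e_2 = (-3.8947, 3.3684, -3.2632, -3.6000, -0.4842).
‖u_3‖ = 7.0963, so e_3 = (-0.5488, 0.4747, -0.4598, -0.5073, -0.0682).

e_3 = (-0.5488, 0.4747, -0.4598, -0.5073, -0.0682)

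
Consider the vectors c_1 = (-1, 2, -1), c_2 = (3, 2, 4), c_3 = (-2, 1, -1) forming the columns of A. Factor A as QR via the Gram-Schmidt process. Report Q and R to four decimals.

Q = [[-0.4082, 0.4767, -0.7785], [0.8165, 0.5721, -0.0778], [-0.4082, 0.6674, 0.6228]], R = [[2.4495, -1.2247, 2.0412], [0.0000, 5.2440, -1.0488], [0.0000, 0.0000, 0.8563]]

c_1 = (-1, 2, -1); ‖c_1‖ = 2.4495, so e_1 = (-0.4082, 0.8165, -0.4082).
e_1·c_2 = (-0.4082)·3 + 0.8165·2 + (-0.4082)·4 = -1.2247.
u_2 = c_2 + 1.2247·e_1 = (2.5000, 3.0000, 3.5000).
‖u_2‖ = 5.2440, so e_2 = (0.4767, 0.5721, 0.6674).
e_1·c_3 = (-0.4082)·(-2) + 0.8165·1 + (-0.4082)·(-1) = 2.0412; e_2·c_3 = 0.4767·(-2) + 0.5721·1 + 0.6674·(-1) = -1.0488.
u_3 = c_3 − 2.0412·e_1 + 1.0488·e_2 = (-0.6667, -0.0667, 0.5333).
‖u_3‖ = 0.8563, so e_3 = (-0.7785, -0.0778, 0.6228).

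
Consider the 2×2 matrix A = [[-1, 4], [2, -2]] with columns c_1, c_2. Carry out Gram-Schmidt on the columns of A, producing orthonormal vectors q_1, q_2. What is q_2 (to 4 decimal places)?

q_2 = (0.8944, 0.4472)

q_1 = c_1/‖c_1‖ = (-1, 2)/2.2361 = (-0.4472, 0.8944).
r_{12} = q_1·c_2 = -3.5777.
u_2 = c_2 + 3.5777·q_1 = (2.4000, 1.2000).
‖u_2‖ = 2.6833, so q_2 = (0.8944, 0.4472).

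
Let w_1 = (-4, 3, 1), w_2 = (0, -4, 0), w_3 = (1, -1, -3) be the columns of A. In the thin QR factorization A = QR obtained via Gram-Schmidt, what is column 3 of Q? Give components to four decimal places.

q_3 = (-0.2425, 0.0000, -0.9701)

w_1 = (-4, 3, 1); ‖w_1‖ = 5.0990, so q_1 = (-0.7845, 0.5883, 0.1961).
q_1·w_2 = (-0.7845)·0 + 0.5883·(-4) + 0.1961·0 = -2.3534.
u_2 = w_2 + 2.3534·q_1 = (-1.8462, -2.6154, 0.4615).
‖u_2‖ = 3.2344, so q_2 = (-0.5708, -0.8086, 0.1427).
q_1·w_3 = (-0.7845)·1 + 0.5883·(-1) + 0.1961·(-3) = -1.9612; q_2·w_3 = (-0.5708)·1 + (-0.8086)·(-1) + 0.1427·(-3) = -0.1903.
u_3 = w_3 + 1.9612·q_1 + 0.1903·q_2 = (-0.6471, 0.0000, -2.5882).
‖u_3‖ = 2.6679, so q_3 = (-0.2425, 0.0000, -0.9701).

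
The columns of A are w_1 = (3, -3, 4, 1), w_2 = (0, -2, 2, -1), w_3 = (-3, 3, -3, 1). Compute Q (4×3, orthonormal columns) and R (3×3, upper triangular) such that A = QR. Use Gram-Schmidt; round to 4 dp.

e_1 = w_1/‖w_1‖ = (3, -3, 4, 1)/5.9161 = (0.5071, -0.5071, 0.6761, 0.1690).
r_{12} = e_1·w_2 = 2.1974.
u_2 = w_2 − 2.1974·e_1 = (-1.1143, -0.8857, 0.5143, -1.3714).
‖u_2‖ = 2.0424, so e_2 = (-0.5456, -0.4337, 0.2518, -0.6715).
r_{13} = e_1·w_3 = -4.9019; r_{23} = e_2·w_3 = -1.0911.
u_3 = w_3 + 4.9019·e_1 + 1.0911·e_2 = (-1.1096, 0.0411, 0.5890, 1.0959).
‖u_3‖ = 1.6676, so e_3 = (-0.6654, 0.0246, 0.3532, 0.6572).

Q = [[0.5071, -0.5456, -0.6654], [-0.5071, -0.4337, 0.0246], [0.6761, 0.2518, 0.3532], [0.1690, -0.6715, 0.6572]], R = [[5.9161, 2.1974, -4.9019], [0.0000, 2.0424, -1.0911], [0.0000, 0.0000, 1.6676]]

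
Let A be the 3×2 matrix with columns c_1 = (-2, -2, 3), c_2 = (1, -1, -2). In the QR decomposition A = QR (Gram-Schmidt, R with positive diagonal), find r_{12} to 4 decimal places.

r_{12} = -1.4552

q_1 = c_1/‖c_1‖ = (-2, -2, 3)/4.1231 = (-0.4851, -0.4851, 0.7276).
r_{12} = q_1·c_2 = -1.4552.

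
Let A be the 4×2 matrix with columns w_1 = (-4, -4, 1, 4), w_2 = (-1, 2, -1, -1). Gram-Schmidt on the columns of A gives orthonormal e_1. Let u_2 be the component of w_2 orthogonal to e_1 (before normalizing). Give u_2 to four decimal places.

u_2 = (-1.7347, 1.2653, -0.8163, -0.2653)

w_1 = (-4, -4, 1, 4); ‖w_1‖ = 7.0000, so e_1 = (-0.5714, -0.5714, 0.1429, 0.5714).
e_1·w_2 = (-0.5714)·(-1) + (-0.5714)·2 + 0.1429·(-1) + 0.5714·(-1) = -1.2857.
u_2 = w_2 + 1.2857·e_1 = (-1.7347, 1.2653, -0.8163, -0.2653).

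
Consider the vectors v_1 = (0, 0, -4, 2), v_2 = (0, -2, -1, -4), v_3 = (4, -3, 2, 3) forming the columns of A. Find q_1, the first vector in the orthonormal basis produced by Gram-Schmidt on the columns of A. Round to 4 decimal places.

v_1 = (0, 0, -4, 2); ‖v_1‖ = 4.4721, so q_1 = (0.0000, 0.0000, -0.8944, 0.4472).

q_1 = (0.0000, 0.0000, -0.8944, 0.4472)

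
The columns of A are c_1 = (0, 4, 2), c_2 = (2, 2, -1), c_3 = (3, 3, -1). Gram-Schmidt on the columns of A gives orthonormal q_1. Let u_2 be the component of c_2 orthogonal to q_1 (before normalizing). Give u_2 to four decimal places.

u_2 = (2.0000, 0.8000, -1.6000)

c_1 = (0, 4, 2); ‖c_1‖ = 4.4721, so q_1 = (0.0000, 0.8944, 0.4472).
q_1·c_2 = 0.0000·2 + 0.8944·2 + 0.4472·(-1) = 1.3416.
u_2 = c_2 − 1.3416·q_1 = (2.0000, 0.8000, -1.6000).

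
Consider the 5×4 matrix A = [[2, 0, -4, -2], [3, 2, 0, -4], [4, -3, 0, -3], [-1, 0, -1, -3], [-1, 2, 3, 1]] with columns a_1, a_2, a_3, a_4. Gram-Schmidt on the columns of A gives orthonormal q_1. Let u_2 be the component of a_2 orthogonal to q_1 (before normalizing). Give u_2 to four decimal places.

u_2 = (0.5161, 2.7742, -1.9677, -0.2581, 1.7419)

a_1 = (2, 3, 4, -1, -1); ‖a_1‖ = 5.5678, so q_1 = (0.3592, 0.5388, 0.7184, -0.1796, -0.1796).
q_1·a_2 = 0.3592·0 + 0.5388·2 + 0.7184·(-3) + (-0.1796)·0 + (-0.1796)·2 = -1.4368.
u_2 = a_2 + 1.4368·q_1 = (0.5161, 2.7742, -1.9677, -0.2581, 1.7419).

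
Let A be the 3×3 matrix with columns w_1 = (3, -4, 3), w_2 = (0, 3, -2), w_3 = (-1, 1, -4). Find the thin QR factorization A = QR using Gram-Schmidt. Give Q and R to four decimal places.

w_1 = (3, -4, 3); ‖w_1‖ = 5.8310, so e_1 = (0.5145, -0.6860, 0.5145).
e_1·w_2 = 0.5145·0 + (-0.6860)·3 + 0.5145·(-2) = -3.0870.
u_2 = w_2 + 3.0870·e_1 = (1.5882, 0.8824, -0.4118).
‖u_2‖ = 1.8630, so e_2 = (0.8525, 0.4736, -0.2210).
e_1·w_3 = 0.5145·(-1) + (-0.6860)·1 + 0.5145·(-4) = -3.2585; e_2·w_3 = 0.8525·(-1) + 0.4736·1 + (-0.2210)·(-4) = 0.5052.
u_3 = w_3 + 3.2585·e_1 − 0.5052·e_2 = (0.2458, -1.4746, -2.2119).
‖u_3‖ = 2.6697, so e_3 = (0.0921, -0.5523, -0.8285).

Q = [[0.5145, 0.8525, 0.0921], [-0.6860, 0.4736, -0.5523], [0.5145, -0.2210, -0.8285]], R = [[5.8310, -3.0870, -3.2585], [0.0000, 1.8630, 0.5052], [0.0000, 0.0000, 2.6697]]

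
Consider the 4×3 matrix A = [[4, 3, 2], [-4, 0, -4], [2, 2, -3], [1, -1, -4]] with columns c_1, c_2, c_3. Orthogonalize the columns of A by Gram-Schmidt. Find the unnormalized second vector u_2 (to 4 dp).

e_1 = c_1/‖c_1‖ = (4, -4, 2, 1)/6.0828 = (0.6576, -0.6576, 0.3288, 0.1644).
r_{12} = e_1·c_2 = 2.4660.
u_2 = c_2 − 2.4660·e_1 = (1.3784, 1.6216, 1.1892, -1.4054).

u_2 = (1.3784, 1.6216, 1.1892, -1.4054)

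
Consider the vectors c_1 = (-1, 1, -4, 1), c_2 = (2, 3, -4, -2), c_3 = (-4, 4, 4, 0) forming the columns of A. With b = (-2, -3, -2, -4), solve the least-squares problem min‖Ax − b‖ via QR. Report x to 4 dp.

x = (0.0831, -0.0360, -0.2452)

q_1 = c_1/‖c_1‖ = (-1, 1, -4, 1)/4.3589 = (-0.2294, 0.2294, -0.9177, 0.2294).
r_{12} = q_1·c_2 = 3.4412.
u_2 = c_2 − 3.4412·q_1 = (2.7895, 2.2105, -0.8421, -2.7895).
‖u_2‖ = 4.5998, so q_2 = (0.6064, 0.4806, -0.1831, -0.6064).
r_{13} = q_1·c_3 = -1.8353; r_{23} = q_2·c_3 = -1.2358.
u_3 = c_3 + 1.8353·q_1 + 1.2358·q_2 = (-3.6716, 5.0149, 2.0896, -0.3284).
‖u_3‖ = 6.5654, so q_3 = (-0.5592, 0.7638, 0.3183, -0.0500).
Qᵀb = (0.6882, 0.1373, -1.6095).
Back-substitute: x_3 = -1.6095/6.5654 = -0.2452.
x_2 = (0.1373 + 1.2358·(-0.2452))/4.5998 = -0.0360.
x_1 = (0.6882 − 3.4412·(-0.0360) + 1.8353·(-0.2452))/4.3589 = 0.0831.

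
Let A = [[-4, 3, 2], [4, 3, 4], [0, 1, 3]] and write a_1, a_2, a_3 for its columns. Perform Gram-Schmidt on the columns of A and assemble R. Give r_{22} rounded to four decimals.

r_{22} = 4.3589

e_1 = a_1/‖a_1‖ = (-4, 4, 0)/5.6569 = (-0.7071, 0.7071, 0.0000).
r_{12} = e_1·a_2 = 0.0000.
u_2 = a_2 + 0.0000·e_1 = (3.0000, 3.0000, 1.0000).
r_{22} = ‖u_2‖ = 4.3589.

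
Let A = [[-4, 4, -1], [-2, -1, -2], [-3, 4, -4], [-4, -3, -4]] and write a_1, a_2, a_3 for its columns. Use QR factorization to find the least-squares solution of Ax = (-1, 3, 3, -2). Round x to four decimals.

x = (0.9168, 0.4149, -1.0680)

a_1 = (-4, -2, -3, -4); ‖a_1‖ = 6.7082, so e_1 = (-0.5963, -0.2981, -0.4472, -0.5963).
e_1·a_2 = (-0.5963)·4 + (-0.2981)·(-1) + (-0.4472)·4 + (-0.5963)·(-3) = -2.0870.
u_2 = a_2 + 2.0870·e_1 = (2.7556, -1.6222, 3.0667, -4.2444).
‖u_2‖ = 6.1355, so e_2 = (0.4491, -0.2644, 0.4998, -0.6918).
e_1·a_3 = (-0.5963)·(-1) + (-0.2981)·(-2) + (-0.4472)·(-4) + (-0.5963)·(-4) = 5.3666; e_2·a_3 = 0.4491·(-1) + (-0.2644)·(-2) + 0.4998·(-4) + (-0.6918)·(-4) = 0.8475.
u_3 = a_3 − 5.3666·e_1 − 0.8475·e_2 = (1.8194, -0.1759, -2.0236, -0.2137).
‖u_3‖ = 2.7353, so e_3 = (0.6651, -0.0643, -0.7398, -0.0781).
Qᵀb = (-0.4472, 1.6407, -2.9213).
Back-substitute: x_3 = -2.9213/2.7353 = -1.0680.
x_2 = (1.6407 − 0.8475·(-1.0680))/6.1355 = 0.4149.
x_1 = (-0.4472 + 2.0870·0.4149 − 5.3666·(-1.0680))/6.7082 = 0.9168.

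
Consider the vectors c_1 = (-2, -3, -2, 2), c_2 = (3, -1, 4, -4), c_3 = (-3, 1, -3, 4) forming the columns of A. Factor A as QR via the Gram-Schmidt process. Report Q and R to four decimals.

Q = [[-0.4364, 0.2390, -0.3766], [-0.6547, -0.7457, 0.0538], [-0.4364, 0.4398, 0.7849], [0.4364, -0.4398, 0.4891]], R = [[4.5826, -4.1461, 3.7097], [0.0000, 4.9809, -4.5411], [0.0000, 0.0000, 0.7849]]

c_1 = (-2, -3, -2, 2); ‖c_1‖ = 4.5826, so e_1 = (-0.4364, -0.6547, -0.4364, 0.4364).
e_1·c_2 = (-0.4364)·3 + (-0.6547)·(-1) + (-0.4364)·4 + 0.4364·(-4) = -4.1461.
u_2 = c_2 + 4.1461·e_1 = (1.1905, -3.7143, 2.1905, -2.1905).
‖u_2‖ = 4.9809, so e_2 = (0.2390, -0.7457, 0.4398, -0.4398).
e_1·c_3 = (-0.4364)·(-3) + (-0.6547)·1 + (-0.4364)·(-3) + 0.4364·4 = 3.7097; e_2·c_3 = 0.2390·(-3) + (-0.7457)·1 + 0.4398·(-3) + (-0.4398)·4 = -4.5411.
u_3 = c_3 − 3.7097·e_1 + 4.5411·e_2 = (-0.2956, 0.0422, 0.6161, 0.3839).
‖u_3‖ = 0.7849, so e_3 = (-0.3766, 0.0538, 0.7849, 0.4891).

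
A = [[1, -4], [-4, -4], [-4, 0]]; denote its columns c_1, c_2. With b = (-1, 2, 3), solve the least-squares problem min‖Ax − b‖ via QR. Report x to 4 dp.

e_1 = c_1/‖c_1‖ = (1, -4, -4)/5.7446 = (0.1741, -0.6963, -0.6963).
r_{12} = e_1·c_2 = 2.0889.
u_2 = c_2 − 2.0889·e_1 = (-4.3636, -2.5455, 1.4545).
‖u_2‖ = 5.2570, so e_2 = (-0.8301, -0.4842, 0.2767).
Qᵀb = (-3.6556, 0.6917).
Back-substitute: x_2 = 0.6917/5.2570 = 0.1316.
x_1 = (-3.6556 − 2.0889·0.1316)/5.7446 = -0.6842.

x = (-0.6842, 0.1316)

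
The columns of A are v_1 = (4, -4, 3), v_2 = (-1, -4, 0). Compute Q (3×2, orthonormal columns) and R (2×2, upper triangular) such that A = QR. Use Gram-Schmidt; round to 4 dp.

e_1 = v_1/‖v_1‖ = (4, -4, 3)/6.4031 = (0.6247, -0.6247, 0.4685).
r_{12} = e_1·v_2 = 1.8741.
u_2 = v_2 − 1.8741·e_1 = (-2.1707, -2.8293, -0.8780).
‖u_2‖ = 3.6726, so e_2 = (-0.5911, -0.7704, -0.2391).

Q = [[0.6247, -0.5911], [-0.6247, -0.7704], [0.4685, -0.2391]], R = [[6.4031, 1.8741], [0.0000, 3.6726]]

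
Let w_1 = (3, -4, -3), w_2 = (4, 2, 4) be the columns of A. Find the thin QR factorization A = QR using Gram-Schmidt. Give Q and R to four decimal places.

Q = [[0.5145, 0.8057], [-0.6860, 0.1813], [-0.5145, 0.5640]], R = [[5.8310, -1.3720], [0.0000, 5.8410]]

w_1 = (3, -4, -3); ‖w_1‖ = 5.8310, so e_1 = (0.5145, -0.6860, -0.5145).
e_1·w_2 = 0.5145·4 + (-0.6860)·2 + (-0.5145)·4 = -1.3720.
u_2 = w_2 + 1.3720·e_1 = (4.7059, 1.0588, 3.2941).
‖u_2‖ = 5.8410, so e_2 = (0.8057, 0.1813, 0.5640).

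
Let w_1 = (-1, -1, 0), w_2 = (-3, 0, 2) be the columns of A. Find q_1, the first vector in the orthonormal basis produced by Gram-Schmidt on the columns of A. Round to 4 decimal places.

q_1 = (-0.7071, -0.7071, 0.0000)

w_1 = (-1, -1, 0); ‖w_1‖ = 1.4142, so q_1 = (-0.7071, -0.7071, 0.0000).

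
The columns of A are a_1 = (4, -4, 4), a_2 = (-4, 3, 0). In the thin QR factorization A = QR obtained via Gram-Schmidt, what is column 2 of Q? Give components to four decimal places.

a_1 = (4, -4, 4); ‖a_1‖ = 6.9282, so e_1 = (0.5774, -0.5774, 0.5774).
e_1·a_2 = 0.5774·(-4) + (-0.5774)·3 + 0.5774·0 = -4.0415.
u_2 = a_2 + 4.0415·e_1 = (-1.6667, 0.6667, 2.3333).
‖u_2‖ = 2.9439, so e_2 = (-0.5661, 0.2265, 0.7926).

e_2 = (-0.5661, 0.2265, 0.7926)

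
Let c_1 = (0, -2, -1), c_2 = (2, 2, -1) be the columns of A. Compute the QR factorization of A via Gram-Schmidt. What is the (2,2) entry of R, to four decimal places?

r_{22} = 2.6833

e_1 = c_1/‖c_1‖ = (0, -2, -1)/2.2361 = (0.0000, -0.8944, -0.4472).
r_{12} = e_1·c_2 = -1.3416.
u_2 = c_2 + 1.3416·e_1 = (2.0000, 0.8000, -1.6000).
r_{22} = ‖u_2‖ = 2.6833.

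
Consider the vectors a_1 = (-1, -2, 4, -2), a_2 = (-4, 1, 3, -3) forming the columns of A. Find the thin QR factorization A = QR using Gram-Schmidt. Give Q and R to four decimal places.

Q = [[-0.2000, -0.7341], [-0.4000, 0.5965], [0.8000, -0.0459], [-0.4000, -0.3212]], R = [[5.0000, 4.0000], [0.0000, 4.3589]]

q_1 = a_1/‖a_1‖ = (-1, -2, 4, -2)/5.0000 = (-0.2000, -0.4000, 0.8000, -0.4000).
r_{12} = q_1·a_2 = 4.0000.
u_2 = a_2 − 4.0000·q_1 = (-3.2000, 2.6000, -0.2000, -1.4000).
‖u_2‖ = 4.3589, so q_2 = (-0.7341, 0.5965, -0.0459, -0.3212).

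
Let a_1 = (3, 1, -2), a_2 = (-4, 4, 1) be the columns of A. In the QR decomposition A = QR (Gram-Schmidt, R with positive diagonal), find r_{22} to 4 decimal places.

r_{22} = 5.0850

a_1 = (3, 1, -2); ‖a_1‖ = 3.7417, so q_1 = (0.8018, 0.2673, -0.5345).
q_1·a_2 = 0.8018·(-4) + 0.2673·4 + (-0.5345)·1 = -2.6726.
u_2 = a_2 + 2.6726·q_1 = (-1.8571, 4.7143, -0.4286).
r_{22} = ‖u_2‖ = 5.0850.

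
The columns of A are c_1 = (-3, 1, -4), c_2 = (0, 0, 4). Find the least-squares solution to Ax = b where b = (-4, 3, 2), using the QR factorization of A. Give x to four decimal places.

x = (1.5000, 2.0000)

q_1 = c_1/‖c_1‖ = (-3, 1, -4)/5.0990 = (-0.5883, 0.1961, -0.7845).
r_{12} = q_1·c_2 = -3.1379.
u_2 = c_2 + 3.1379·q_1 = (-1.8462, 0.6154, 1.5385).
‖u_2‖ = 2.4807, so q_2 = (-0.7442, 0.2481, 0.6202).
Qᵀb = (1.3728, 4.9614).
Back-substitute: x_2 = 4.9614/2.4807 = 2.0000.
x_1 = (1.3728 + 3.1379·2.0000)/5.0990 = 1.5000.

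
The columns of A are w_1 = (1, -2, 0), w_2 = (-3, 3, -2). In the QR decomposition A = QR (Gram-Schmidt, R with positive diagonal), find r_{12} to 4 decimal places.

w_1 = (1, -2, 0); ‖w_1‖ = 2.2361, so q_1 = (0.4472, -0.8944, 0.0000).
r_{12} = q_1·w_2 = -4.0249.

r_{12} = -4.0249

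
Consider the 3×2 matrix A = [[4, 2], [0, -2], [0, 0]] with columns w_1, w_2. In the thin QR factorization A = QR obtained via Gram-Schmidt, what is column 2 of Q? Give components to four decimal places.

w_1 = (4, 0, 0); ‖w_1‖ = 4.0000, so e_1 = (1.0000, 0.0000, 0.0000).
e_1·w_2 = 1.0000·2 + 0.0000·(-2) + 0.0000·0 = 2.0000.
u_2 = w_2 − 2.0000·e_1 = (0.0000, -2.0000, 0.0000).
‖u_2‖ = 2.0000, so e_2 = (0.0000, -1.0000, 0.0000).

e_2 = (0.0000, -1.0000, 0.0000)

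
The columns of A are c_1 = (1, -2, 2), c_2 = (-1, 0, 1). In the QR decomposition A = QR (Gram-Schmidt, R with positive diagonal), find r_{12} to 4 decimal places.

e_1 = c_1/‖c_1‖ = (1, -2, 2)/3.0000 = (0.3333, -0.6667, 0.6667).
r_{12} = e_1·c_2 = 0.3333.

r_{12} = 0.3333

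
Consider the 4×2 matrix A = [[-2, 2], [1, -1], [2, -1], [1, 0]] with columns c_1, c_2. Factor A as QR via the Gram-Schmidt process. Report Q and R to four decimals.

Q = [[-0.6325, 0.5721], [0.3162, -0.2860], [0.6325, 0.3814], [0.3162, 0.6674]], R = [[3.1623, -2.2136], [0.0000, 1.0488]]

c_1 = (-2, 1, 2, 1); ‖c_1‖ = 3.1623, so e_1 = (-0.6325, 0.3162, 0.6325, 0.3162).
e_1·c_2 = (-0.6325)·2 + 0.3162·(-1) + 0.6325·(-1) + 0.3162·0 = -2.2136.
u_2 = c_2 + 2.2136·e_1 = (0.6000, -0.3000, 0.4000, 0.7000).
‖u_2‖ = 1.0488, so e_2 = (0.5721, -0.2860, 0.3814, 0.6674).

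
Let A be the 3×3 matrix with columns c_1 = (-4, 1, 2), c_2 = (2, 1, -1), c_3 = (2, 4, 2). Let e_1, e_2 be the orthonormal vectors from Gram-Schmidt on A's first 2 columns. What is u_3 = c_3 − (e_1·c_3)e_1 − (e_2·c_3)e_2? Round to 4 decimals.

e_1 = c_1/‖c_1‖ = (-4, 1, 2)/4.5826 = (-0.8729, 0.2182, 0.4364).
r_{12} = e_1·c_2 = -1.9640.
u_2 = c_2 + 1.9640·e_1 = (0.2857, 1.4286, -0.1429).
‖u_2‖ = 1.4639, so e_2 = (0.1952, 0.9759, -0.0976).
r_{13} = e_1·c_3 = 0.0000; r_{23} = e_2·c_3 = 4.0988.
u_3 = c_3 + 0.0000·e_1 − 4.0988·e_2 = (1.2000, 0.0000, 2.4000).

u_3 = (1.2000, 0.0000, 2.4000)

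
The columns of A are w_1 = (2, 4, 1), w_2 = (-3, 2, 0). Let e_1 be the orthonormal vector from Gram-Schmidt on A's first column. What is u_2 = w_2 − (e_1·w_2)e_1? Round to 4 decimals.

u_2 = (-3.1905, 1.6190, -0.0952)

w_1 = (2, 4, 1); ‖w_1‖ = 4.5826, so e_1 = (0.4364, 0.8729, 0.2182).
e_1·w_2 = 0.4364·(-3) + 0.8729·2 + 0.2182·0 = 0.4364.
u_2 = w_2 − 0.4364·e_1 = (-3.1905, 1.6190, -0.0952).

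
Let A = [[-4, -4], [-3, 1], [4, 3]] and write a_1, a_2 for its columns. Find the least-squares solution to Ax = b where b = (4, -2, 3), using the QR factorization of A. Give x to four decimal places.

a_1 = (-4, -3, 4); ‖a_1‖ = 6.4031, so e_1 = (-0.6247, -0.4685, 0.6247).
e_1·a_2 = (-0.6247)·(-4) + (-0.4685)·1 + 0.6247·3 = 3.9043.
u_2 = a_2 − 3.9043·e_1 = (-1.5610, 2.8293, 0.5610).
‖u_2‖ = 3.2796, so e_2 = (-0.4760, 0.8627, 0.1710).
Qᵀb = (0.3123, -3.1160).
Back-substitute: x_2 = -3.1160/3.2796 = -0.9501.
x_1 = (0.3123 − 3.9043·(-0.9501))/6.4031 = 0.6281.

x = (0.6281, -0.9501)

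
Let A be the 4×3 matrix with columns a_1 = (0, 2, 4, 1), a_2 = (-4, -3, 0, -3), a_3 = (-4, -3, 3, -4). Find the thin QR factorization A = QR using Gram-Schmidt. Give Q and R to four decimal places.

a_1 = (0, 2, 4, 1); ‖a_1‖ = 4.5826, so q_1 = (0.0000, 0.4364, 0.8729, 0.2182).
q_1·a_2 = 0.0000·(-4) + 0.4364·(-3) + 0.8729·0 + 0.2182·(-3) = -1.9640.
u_2 = a_2 + 1.9640·q_1 = (-4.0000, -2.1429, 1.7143, -2.5714).
‖u_2‖ = 5.4903, so q_2 = (-0.7286, -0.3903, 0.3122, -0.4684).
q_1·a_3 = 0.0000·(-4) + 0.4364·(-3) + 0.8729·3 + 0.2182·(-4) = 0.4364; q_2·a_3 = (-0.7286)·(-4) + (-0.3903)·(-3) + 0.3122·3 + (-0.4684)·(-4) = 6.8953.
u_3 = a_3 − 0.4364·q_1 − 6.8953·q_2 = (1.0237, -0.4992, 0.4660, -0.8657).
‖u_3‖ = 1.5046, so q_3 = (0.6804, -0.3318, 0.3097, -0.5754).

Q = [[0.0000, -0.7286, 0.6804], [0.4364, -0.3903, -0.3318], [0.8729, 0.3122, 0.3097], [0.2182, -0.4684, -0.5754]], R = [[4.5826, -1.9640, 0.4364], [0.0000, 5.4903, 6.8953], [0.0000, 0.0000, 1.5046]]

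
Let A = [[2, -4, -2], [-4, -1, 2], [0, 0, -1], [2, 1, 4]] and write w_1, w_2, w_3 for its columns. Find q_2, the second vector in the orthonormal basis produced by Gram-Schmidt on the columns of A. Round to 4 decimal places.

q_2 = (-0.9077, -0.3157, 0.0000, 0.2763)

w_1 = (2, -4, 0, 2); ‖w_1‖ = 4.8990, so q_1 = (0.4082, -0.8165, 0.0000, 0.4082).
q_1·w_2 = 0.4082·(-4) + (-0.8165)·(-1) + 0.0000·0 + 0.4082·1 = -0.4082.
u_2 = w_2 + 0.4082·q_1 = (-3.8333, -1.3333, 0.0000, 1.1667).
‖u_2‖ = 4.2230, so q_2 = (-0.9077, -0.3157, 0.0000, 0.2763).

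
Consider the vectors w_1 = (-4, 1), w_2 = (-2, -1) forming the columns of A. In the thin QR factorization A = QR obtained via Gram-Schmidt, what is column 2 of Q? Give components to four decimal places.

q_2 = (-0.2425, -0.9701)

w_1 = (-4, 1); ‖w_1‖ = 4.1231, so q_1 = (-0.9701, 0.2425).
q_1·w_2 = (-0.9701)·(-2) + 0.2425·(-1) = 1.6977.
u_2 = w_2 − 1.6977·q_1 = (-0.3529, -1.4118).
‖u_2‖ = 1.4552, so q_2 = (-0.2425, -0.9701).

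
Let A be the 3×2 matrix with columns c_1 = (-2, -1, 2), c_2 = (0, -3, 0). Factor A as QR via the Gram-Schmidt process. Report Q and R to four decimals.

c_1 = (-2, -1, 2); ‖c_1‖ = 3.0000, so e_1 = (-0.6667, -0.3333, 0.6667).
e_1·c_2 = (-0.6667)·0 + (-0.3333)·(-3) + 0.6667·0 = 1.0000.
u_2 = c_2 − 1.0000·e_1 = (0.6667, -2.6667, -0.6667).
‖u_2‖ = 2.8284, so e_2 = (0.2357, -0.9428, -0.2357).

Q = [[-0.6667, 0.2357], [-0.3333, -0.9428], [0.6667, -0.2357]], R = [[3.0000, 1.0000], [0.0000, 2.8284]]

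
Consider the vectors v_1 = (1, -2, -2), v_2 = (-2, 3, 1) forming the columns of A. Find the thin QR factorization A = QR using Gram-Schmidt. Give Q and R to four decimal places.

v_1 = (1, -2, -2); ‖v_1‖ = 3.0000, so e_1 = (0.3333, -0.6667, -0.6667).
e_1·v_2 = 0.3333·(-2) + (-0.6667)·3 + (-0.6667)·1 = -3.3333.
u_2 = v_2 + 3.3333·e_1 = (-0.8889, 0.7778, -1.2222).
‖u_2‖ = 1.6997, so e_2 = (-0.5230, 0.4576, -0.7191).

Q = [[0.3333, -0.5230], [-0.6667, 0.4576], [-0.6667, -0.7191]], R = [[3.0000, -3.3333], [0.0000, 1.6997]]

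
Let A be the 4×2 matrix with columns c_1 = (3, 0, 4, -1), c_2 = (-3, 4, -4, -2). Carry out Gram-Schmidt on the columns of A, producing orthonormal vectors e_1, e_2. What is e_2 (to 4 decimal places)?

c_1 = (3, 0, 4, -1); ‖c_1‖ = 5.0990, so e_1 = (0.5883, 0.0000, 0.7845, -0.1961).
e_1·c_2 = 0.5883·(-3) + 0.0000·4 + 0.7845·(-4) + (-0.1961)·(-2) = -4.5107.
u_2 = c_2 + 4.5107·e_1 = (-0.3462, 4.0000, -0.4615, -2.8846).
‖u_2‖ = 4.9653, so e_2 = (-0.0697, 0.8056, -0.0930, -0.5810).

e_2 = (-0.0697, 0.8056, -0.0930, -0.5810)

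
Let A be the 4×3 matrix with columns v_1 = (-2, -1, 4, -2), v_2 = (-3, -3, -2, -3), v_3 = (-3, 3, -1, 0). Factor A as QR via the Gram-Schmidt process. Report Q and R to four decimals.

e_1 = v_1/‖v_1‖ = (-2, -1, 4, -2)/5.0000 = (-0.4000, -0.2000, 0.8000, -0.4000).
r_{12} = e_1·v_2 = 1.4000.
u_2 = v_2 − 1.4000·e_1 = (-2.4400, -2.7200, -3.1200, -2.4400).
‖u_2‖ = 5.3889, so e_2 = (-0.4528, -0.5047, -0.5790, -0.4528).
r_{13} = e_1·v_3 = -0.2000; r_{23} = e_2·v_3 = 0.4231.
u_3 = v_3 + 0.2000·e_1 − 0.4231·e_2 = (-2.8884, 3.1736, -0.5950, 0.1116).
‖u_3‖ = 4.3337, so e_3 = (-0.6665, 0.7323, -0.1373, 0.0257).

Q = [[-0.4000, -0.4528, -0.6665], [-0.2000, -0.5047, 0.7323], [0.8000, -0.5790, -0.1373], [-0.4000, -0.4528, 0.0257]], R = [[5.0000, 1.4000, -0.2000], [0.0000, 5.3889, 0.4231], [0.0000, 0.0000, 4.3337]]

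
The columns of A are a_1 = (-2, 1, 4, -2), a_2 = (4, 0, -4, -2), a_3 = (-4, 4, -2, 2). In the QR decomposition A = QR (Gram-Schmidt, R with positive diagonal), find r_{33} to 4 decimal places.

a_1 = (-2, 1, 4, -2); ‖a_1‖ = 5.0000, so e_1 = (-0.4000, 0.2000, 0.8000, -0.4000).
e_1·a_2 = (-0.4000)·4 + 0.2000·0 + 0.8000·(-4) + (-0.4000)·(-2) = -4.0000.
u_2 = a_2 + 4.0000·e_1 = (2.4000, 0.8000, -0.8000, -3.6000).
‖u_2‖ = 4.4721, so e_2 = (0.5367, 0.1789, -0.1789, -0.8050).
e_1·a_3 = (-0.4000)·(-4) + 0.2000·4 + 0.8000·(-2) + (-0.4000)·2 = 0.0000; e_2·a_3 = 0.5367·(-4) + 0.1789·4 + (-0.1789)·(-2) + (-0.8050)·2 = -2.6833.
u_3 = a_3 − 0.0000·e_1 + 2.6833·e_2 = (-2.5600, 4.4800, -2.4800, -0.1600).
r_{33} = ‖u_3‖ = 5.7271.

r_{33} = 5.7271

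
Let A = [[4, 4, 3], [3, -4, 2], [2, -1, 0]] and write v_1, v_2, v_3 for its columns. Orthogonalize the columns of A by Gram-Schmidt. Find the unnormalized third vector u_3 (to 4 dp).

v_1 = (4, 3, 2); ‖v_1‖ = 5.3852, so q_1 = (0.7428, 0.5571, 0.3714).
q_1·v_2 = 0.7428·4 + 0.5571·(-4) + 0.3714·(-1) = 0.3714.
u_2 = v_2 − 0.3714·q_1 = (3.7241, -4.2069, -1.1379).
‖u_2‖ = 5.7325, so q_2 = (0.6496, -0.7339, -0.1985).
q_1·v_3 = 0.7428·3 + 0.5571·2 + 0.3714·0 = 3.3425; q_2·v_3 = 0.6496·3 + (-0.7339)·2 + (-0.1985)·0 = 0.4812.
u_3 = v_3 − 3.3425·q_1 − 0.4812·q_2 = (0.2046, 0.4911, -1.1459).

u_3 = (0.2046, 0.4911, -1.1459)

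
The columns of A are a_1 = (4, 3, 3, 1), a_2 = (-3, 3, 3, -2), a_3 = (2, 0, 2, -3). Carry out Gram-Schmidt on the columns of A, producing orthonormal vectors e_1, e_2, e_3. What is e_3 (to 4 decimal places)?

e_3 = (0.3576, -0.3788, 0.1801, -0.8344)

a_1 = (4, 3, 3, 1); ‖a_1‖ = 5.9161, so e_1 = (0.6761, 0.5071, 0.5071, 0.1690).
e_1·a_2 = 0.6761·(-3) + 0.5071·3 + 0.5071·3 + 0.1690·(-2) = 0.6761.
u_2 = a_2 − 0.6761·e_1 = (-3.4571, 2.6571, 2.6571, -2.1143).
‖u_2‖ = 5.5266, so e_2 = (-0.6256, 0.4808, 0.4808, -0.3826).
e_1·a_3 = 0.6761·2 + 0.5071·0 + 0.5071·2 + 0.1690·(-3) = 1.8593; e_2·a_3 = (-0.6256)·2 + 0.4808·0 + 0.4808·2 + (-0.3826)·(-3) = 0.8582.
u_3 = a_3 − 1.8593·e_1 − 0.8582·e_2 = (1.2797, -1.3555, 0.6445, -2.9860).
‖u_3‖ = 3.5786, so e_3 = (0.3576, -0.3788, 0.1801, -0.8344).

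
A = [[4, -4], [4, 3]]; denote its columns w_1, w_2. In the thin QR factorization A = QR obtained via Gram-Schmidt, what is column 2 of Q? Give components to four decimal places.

e_1 = w_1/‖w_1‖ = (4, 4)/5.6569 = (0.7071, 0.7071).
r_{12} = e_1·w_2 = -0.7071.
u_2 = w_2 + 0.7071·e_1 = (-3.5000, 3.5000).
‖u_2‖ = 4.9497, so e_2 = (-0.7071, 0.7071).

e_2 = (-0.7071, 0.7071)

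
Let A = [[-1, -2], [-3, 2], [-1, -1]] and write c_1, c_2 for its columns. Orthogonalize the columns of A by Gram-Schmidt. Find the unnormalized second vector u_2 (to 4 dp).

u_2 = (-2.2727, 1.1818, -1.2727)

e_1 = c_1/‖c_1‖ = (-1, -3, -1)/3.3166 = (-0.3015, -0.9045, -0.3015).
r_{12} = e_1·c_2 = -0.9045.
u_2 = c_2 + 0.9045·e_1 = (-2.2727, 1.1818, -1.2727).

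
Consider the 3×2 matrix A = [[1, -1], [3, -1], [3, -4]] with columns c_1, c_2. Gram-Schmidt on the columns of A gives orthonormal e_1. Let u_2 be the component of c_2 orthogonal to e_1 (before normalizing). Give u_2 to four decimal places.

u_2 = (-0.1579, 1.5263, -1.4737)

c_1 = (1, 3, 3); ‖c_1‖ = 4.3589, so e_1 = (0.2294, 0.6882, 0.6882).
e_1·c_2 = 0.2294·(-1) + 0.6882·(-1) + 0.6882·(-4) = -3.6707.
u_2 = c_2 + 3.6707·e_1 = (-0.1579, 1.5263, -1.4737).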